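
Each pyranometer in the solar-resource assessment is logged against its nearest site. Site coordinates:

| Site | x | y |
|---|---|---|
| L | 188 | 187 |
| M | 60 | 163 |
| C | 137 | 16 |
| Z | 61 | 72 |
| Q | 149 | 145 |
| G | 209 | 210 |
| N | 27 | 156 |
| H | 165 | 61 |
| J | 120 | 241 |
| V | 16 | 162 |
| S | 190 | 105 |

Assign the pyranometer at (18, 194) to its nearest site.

Squared distances to each site:
L: 28949.000; M: 2725.000; C: 45845.000; Z: 16733.000; Q: 19562.000; G: 36737.000; N: 1525.000; H: 39298.000; J: 12613.000; V: 1028.000; S: 37505.000.
Minimum at V.

V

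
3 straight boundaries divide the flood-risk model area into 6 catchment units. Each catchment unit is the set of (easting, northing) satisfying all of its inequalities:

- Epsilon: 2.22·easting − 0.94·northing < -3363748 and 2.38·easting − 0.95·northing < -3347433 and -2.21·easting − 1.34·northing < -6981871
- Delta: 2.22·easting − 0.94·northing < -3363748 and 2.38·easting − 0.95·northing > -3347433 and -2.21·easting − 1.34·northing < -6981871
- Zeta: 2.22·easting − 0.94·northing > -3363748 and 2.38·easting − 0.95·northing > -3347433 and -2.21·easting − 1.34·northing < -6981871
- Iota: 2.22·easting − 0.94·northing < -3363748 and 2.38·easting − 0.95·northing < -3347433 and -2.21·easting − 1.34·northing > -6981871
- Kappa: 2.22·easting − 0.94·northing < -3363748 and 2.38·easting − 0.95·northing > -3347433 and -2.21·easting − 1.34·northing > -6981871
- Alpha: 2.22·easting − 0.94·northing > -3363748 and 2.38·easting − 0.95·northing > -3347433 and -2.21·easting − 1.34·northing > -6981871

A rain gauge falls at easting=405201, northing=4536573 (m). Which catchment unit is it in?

2.22·405201 − 0.94·4536573 = -3364832.400, which is < -3363748
2.38·405201 − 0.95·4536573 = -3345365.970, which is > -3347433
-2.21·405201 − 1.34·4536573 = -6974502.030, which is > -6981871
This sign pattern matches Kappa.

Kappa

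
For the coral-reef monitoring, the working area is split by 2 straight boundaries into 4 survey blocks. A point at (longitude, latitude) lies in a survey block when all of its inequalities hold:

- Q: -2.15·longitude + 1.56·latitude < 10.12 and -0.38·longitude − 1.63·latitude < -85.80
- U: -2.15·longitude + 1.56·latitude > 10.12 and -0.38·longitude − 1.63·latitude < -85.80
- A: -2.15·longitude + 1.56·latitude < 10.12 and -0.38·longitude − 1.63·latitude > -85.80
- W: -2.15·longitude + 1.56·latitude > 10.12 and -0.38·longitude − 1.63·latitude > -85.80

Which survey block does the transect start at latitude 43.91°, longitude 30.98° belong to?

A

-2.15·30.98 + 1.56·43.91 = 1.893, which is < 10.12
-0.38·30.98 − 1.63·43.91 = -83.346, which is > -85.80
This sign pattern matches A.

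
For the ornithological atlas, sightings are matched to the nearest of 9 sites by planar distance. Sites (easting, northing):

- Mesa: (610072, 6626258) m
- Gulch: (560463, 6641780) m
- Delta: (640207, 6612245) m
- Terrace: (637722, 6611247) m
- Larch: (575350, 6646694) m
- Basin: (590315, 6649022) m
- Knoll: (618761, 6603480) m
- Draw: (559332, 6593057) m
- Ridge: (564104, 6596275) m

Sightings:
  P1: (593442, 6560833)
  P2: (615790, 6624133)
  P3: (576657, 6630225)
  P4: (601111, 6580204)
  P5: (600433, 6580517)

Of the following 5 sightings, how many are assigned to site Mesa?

P1 → Ridge
P2 → Mesa
P3 → Larch
P4 → Knoll
P5 → Knoll
1 of the 5 goes to Mesa.

1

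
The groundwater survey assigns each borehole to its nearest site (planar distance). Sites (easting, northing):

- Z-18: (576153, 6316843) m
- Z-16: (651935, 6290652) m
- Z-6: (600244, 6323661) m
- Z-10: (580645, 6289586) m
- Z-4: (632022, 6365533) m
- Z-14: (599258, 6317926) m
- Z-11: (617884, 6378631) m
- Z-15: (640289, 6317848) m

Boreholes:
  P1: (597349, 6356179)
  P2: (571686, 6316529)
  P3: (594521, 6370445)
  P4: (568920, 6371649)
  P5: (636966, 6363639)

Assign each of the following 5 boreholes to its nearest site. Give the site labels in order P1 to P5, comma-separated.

P1 → Z-11 (d²=925778529.00)
P2 → Z-18 (d²=20052685.00)
P3 → Z-11 (d²=612840365.00)
P4 → Z-11 (d²=2446221620.00)
P5 → Z-4 (d²=28030372.00)

Z-11, Z-18, Z-11, Z-11, Z-4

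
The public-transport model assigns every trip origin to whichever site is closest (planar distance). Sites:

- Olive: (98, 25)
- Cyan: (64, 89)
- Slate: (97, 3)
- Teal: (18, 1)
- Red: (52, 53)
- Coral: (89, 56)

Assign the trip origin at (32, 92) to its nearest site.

Cyan

Squared distances to each site:
Olive: 8845.000; Cyan: 1033.000; Slate: 12146.000; Teal: 8477.000; Red: 1921.000; Coral: 4545.000.
Minimum at Cyan.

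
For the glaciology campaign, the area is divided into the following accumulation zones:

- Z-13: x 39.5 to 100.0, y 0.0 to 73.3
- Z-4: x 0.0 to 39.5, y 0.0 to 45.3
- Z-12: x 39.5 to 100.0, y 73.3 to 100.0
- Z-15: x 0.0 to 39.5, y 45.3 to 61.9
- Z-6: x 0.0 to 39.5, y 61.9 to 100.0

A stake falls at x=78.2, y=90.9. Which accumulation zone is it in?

Z-12

The point has x = 78.2 and y = 90.9.
Only Z-12 satisfies 39.5 ≤ x ≤ 100.0 and 73.3 ≤ y ≤ 100.0.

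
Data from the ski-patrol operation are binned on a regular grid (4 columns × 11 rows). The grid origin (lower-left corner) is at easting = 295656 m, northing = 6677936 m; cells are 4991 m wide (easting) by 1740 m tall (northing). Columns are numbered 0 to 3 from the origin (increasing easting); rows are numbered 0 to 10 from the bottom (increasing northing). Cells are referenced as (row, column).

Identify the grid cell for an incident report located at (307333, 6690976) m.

(7, 2)

Column index: ⌊(307333 − 295656) / 4991⌋ = ⌊2.340⌋ = 2
Row offset from origin: ⌊(6690976 − 6677936) / 1740⌋ = ⌊7.494⌋ = 7 → row 7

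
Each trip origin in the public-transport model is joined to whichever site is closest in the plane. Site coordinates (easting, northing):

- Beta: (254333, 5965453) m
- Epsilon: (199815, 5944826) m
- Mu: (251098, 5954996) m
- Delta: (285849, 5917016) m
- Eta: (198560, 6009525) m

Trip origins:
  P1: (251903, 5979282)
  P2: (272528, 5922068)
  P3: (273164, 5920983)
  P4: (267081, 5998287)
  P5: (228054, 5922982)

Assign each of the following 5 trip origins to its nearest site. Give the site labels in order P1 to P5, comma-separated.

Beta, Delta, Delta, Beta, Epsilon

P1 → Beta (d²=197146141.00)
P2 → Delta (d²=202971745.00)
P3 → Delta (d²=176646314.00)
P4 → Beta (d²=1240583060.00)
P5 → Epsilon (d²=1274601457.00)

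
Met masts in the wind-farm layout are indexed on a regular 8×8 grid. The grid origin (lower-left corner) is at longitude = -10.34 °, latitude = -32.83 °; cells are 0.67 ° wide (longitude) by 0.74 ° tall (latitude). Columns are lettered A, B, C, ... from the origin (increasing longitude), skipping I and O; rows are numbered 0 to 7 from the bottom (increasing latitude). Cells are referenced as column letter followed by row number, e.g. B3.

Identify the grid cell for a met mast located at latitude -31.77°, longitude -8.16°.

D1

Column index: ⌊(-8.16 − -10.34) / 0.67⌋ = ⌊3.254⌋ = 3 → column D
Row offset from origin: ⌊(-31.77 − -32.83) / 0.74⌋ = ⌊1.432⌋ = 1 → row 1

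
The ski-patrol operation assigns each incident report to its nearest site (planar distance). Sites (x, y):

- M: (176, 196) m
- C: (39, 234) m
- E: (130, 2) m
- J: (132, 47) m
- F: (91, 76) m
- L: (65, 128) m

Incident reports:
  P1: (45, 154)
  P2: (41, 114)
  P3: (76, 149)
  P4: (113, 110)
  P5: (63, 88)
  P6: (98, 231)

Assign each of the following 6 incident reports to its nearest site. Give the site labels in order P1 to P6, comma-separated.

L, L, L, F, F, C

P1 → L (d²=1076.00)
P2 → L (d²=772.00)
P3 → L (d²=562.00)
P4 → F (d²=1640.00)
P5 → F (d²=928.00)
P6 → C (d²=3490.00)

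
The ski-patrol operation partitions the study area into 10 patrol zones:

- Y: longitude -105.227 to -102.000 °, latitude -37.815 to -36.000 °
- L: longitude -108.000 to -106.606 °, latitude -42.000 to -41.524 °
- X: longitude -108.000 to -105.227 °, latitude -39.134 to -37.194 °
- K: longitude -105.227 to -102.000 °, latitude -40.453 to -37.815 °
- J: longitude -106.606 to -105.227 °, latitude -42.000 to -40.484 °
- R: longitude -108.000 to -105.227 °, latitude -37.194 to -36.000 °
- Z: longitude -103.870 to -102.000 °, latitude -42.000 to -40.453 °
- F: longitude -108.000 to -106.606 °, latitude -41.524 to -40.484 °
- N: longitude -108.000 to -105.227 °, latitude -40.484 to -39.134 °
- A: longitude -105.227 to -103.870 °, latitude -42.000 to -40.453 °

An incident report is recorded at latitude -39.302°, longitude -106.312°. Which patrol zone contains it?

The point has longitude = -106.312 and latitude = -39.302.
Only N satisfies -108.000 ≤ longitude ≤ -105.227 and -40.484 ≤ latitude ≤ -39.134.

N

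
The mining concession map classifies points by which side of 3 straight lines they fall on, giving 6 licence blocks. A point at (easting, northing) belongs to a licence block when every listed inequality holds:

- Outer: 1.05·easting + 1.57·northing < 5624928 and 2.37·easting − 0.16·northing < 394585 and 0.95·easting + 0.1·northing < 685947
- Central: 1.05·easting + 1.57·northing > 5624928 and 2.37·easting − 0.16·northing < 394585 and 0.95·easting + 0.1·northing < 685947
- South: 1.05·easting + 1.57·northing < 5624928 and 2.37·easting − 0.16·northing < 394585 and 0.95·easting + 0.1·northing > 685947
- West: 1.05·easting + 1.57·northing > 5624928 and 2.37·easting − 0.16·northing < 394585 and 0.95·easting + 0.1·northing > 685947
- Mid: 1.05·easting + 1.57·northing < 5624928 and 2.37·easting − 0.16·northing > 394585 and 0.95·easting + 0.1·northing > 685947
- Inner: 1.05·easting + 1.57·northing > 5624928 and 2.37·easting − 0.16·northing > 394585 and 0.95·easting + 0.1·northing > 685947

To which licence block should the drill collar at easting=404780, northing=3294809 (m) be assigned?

Mid

1.05·404780 + 1.57·3294809 = 5597869.130, which is < 5624928
2.37·404780 − 0.16·3294809 = 432159.160, which is > 394585
0.95·404780 + 0.1·3294809 = 714021.900, which is > 685947
This sign pattern matches Mid.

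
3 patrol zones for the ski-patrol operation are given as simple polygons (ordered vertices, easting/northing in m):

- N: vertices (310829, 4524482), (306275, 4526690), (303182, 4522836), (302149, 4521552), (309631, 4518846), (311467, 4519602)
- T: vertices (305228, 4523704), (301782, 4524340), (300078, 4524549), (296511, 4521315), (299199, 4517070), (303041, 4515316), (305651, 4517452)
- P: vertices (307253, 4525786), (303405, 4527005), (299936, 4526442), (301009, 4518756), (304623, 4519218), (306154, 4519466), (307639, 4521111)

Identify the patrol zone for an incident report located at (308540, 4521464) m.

N

Cast a ray rightward from (308540, 4521464). For each polygon, the edges (by vertex number in listed order) whose endpoints lie on opposite sides of northing = 4521464, where each meets that height, and whether that is right or left of the point:
N: 4–5 at easting≈302392.3 (left), 6–1 at easting≈311223.6 (right) → 1 crossing.
T: 3–4 at easting≈296675.3 (left), 7–1 at easting≈305379.6 (left) → 0 crossings.
P: 3–4 at easting≈300631.0 (left), 7–1 at easting≈307609.9 (left) → 0 crossings.
Only N has an odd count, so the point is inside N.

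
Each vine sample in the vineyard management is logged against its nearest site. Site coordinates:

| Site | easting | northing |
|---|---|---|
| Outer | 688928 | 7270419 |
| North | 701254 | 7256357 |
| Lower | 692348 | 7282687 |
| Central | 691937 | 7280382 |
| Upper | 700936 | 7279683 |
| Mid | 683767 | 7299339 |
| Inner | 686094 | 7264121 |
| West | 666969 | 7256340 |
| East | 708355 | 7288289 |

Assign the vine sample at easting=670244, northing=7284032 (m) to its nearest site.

Mid

Squared distances to each site:
Outer: 534405625.000; North: 1727525725.000; Lower: 490395841.000; Central: 483908749.000; Upper: 960912665.000; Mid: 417175778.000; Inner: 647670421.000; West: 777572489.000; East: 1470570370.000.
Minimum at Mid.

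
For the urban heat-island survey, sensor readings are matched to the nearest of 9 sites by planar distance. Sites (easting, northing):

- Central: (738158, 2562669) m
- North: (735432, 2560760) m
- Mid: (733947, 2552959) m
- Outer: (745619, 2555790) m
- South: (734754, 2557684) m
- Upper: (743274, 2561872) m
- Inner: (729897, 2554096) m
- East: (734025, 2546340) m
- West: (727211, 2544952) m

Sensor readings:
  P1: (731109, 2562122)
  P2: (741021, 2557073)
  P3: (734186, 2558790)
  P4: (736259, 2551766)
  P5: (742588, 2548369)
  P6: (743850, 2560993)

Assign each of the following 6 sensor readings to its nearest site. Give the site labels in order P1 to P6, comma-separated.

P1 → North (d²=20543373.00)
P2 → Outer (d²=22787693.00)
P3 → South (d²=1545860.00)
P4 → Mid (d²=6768593.00)
P5 → Outer (d²=64258202.00)
P6 → Upper (d²=1104417.00)

North, Outer, South, Mid, Outer, Upper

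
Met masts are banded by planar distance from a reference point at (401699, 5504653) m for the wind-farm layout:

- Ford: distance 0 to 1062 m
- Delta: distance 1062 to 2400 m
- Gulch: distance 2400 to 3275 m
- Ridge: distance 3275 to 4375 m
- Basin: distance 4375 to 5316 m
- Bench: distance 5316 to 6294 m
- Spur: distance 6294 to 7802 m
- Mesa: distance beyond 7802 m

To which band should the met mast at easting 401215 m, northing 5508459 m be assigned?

Ridge

Distance = √((401215−401699)² + (5508459−5504653)²) = √(234256.000 + 14485636.000) = 3836.651 m.
3275 ≤ 3836.651 < 4375 → Ridge.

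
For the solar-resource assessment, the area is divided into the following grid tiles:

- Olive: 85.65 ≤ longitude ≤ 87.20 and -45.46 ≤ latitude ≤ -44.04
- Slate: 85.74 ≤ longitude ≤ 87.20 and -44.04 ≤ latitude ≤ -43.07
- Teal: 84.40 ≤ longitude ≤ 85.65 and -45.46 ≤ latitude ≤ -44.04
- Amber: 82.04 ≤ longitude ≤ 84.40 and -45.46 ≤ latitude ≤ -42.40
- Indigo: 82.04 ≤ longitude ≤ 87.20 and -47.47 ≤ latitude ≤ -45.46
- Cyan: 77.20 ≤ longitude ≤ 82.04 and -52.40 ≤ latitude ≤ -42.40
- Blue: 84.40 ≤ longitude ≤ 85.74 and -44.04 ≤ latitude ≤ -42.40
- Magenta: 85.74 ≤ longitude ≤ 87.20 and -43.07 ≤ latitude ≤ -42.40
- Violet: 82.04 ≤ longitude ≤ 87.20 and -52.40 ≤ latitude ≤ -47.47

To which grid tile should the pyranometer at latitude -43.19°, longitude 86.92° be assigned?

The point has longitude = 86.92 and latitude = -43.19.
Only Slate satisfies 85.74 ≤ longitude ≤ 87.20 and -44.04 ≤ latitude ≤ -43.07.

Slate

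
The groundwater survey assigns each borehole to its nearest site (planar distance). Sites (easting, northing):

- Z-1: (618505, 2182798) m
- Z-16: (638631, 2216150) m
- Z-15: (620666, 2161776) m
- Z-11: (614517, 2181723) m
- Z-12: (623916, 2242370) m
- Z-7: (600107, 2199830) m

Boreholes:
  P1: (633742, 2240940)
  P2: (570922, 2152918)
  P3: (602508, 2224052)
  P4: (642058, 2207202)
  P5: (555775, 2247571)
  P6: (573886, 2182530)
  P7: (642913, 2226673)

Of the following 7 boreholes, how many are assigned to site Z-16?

2

P1 → Z-12
P2 → Z-15
P3 → Z-7
P4 → Z-16
P5 → Z-7
P6 → Z-7
P7 → Z-16
2 of the 7 go to Z-16.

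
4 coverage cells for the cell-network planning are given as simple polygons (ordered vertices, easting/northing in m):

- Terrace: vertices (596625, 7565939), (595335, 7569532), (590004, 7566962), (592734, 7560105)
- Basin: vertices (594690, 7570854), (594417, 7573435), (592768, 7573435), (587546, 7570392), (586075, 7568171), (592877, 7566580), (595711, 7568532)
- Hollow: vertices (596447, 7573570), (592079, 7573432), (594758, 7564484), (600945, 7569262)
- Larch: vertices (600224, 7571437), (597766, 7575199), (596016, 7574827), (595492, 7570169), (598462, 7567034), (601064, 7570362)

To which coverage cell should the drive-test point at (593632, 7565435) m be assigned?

Cast a ray rightward from (593632, 7565435). For each polygon, the edges (by vertex number in listed order) whose endpoints lie on opposite sides of northing = 7565435, where each meets that height, and whether that is right or left of the point:
Terrace: 3–4 at easting≈590611.9 (left), 4–1 at easting≈596288.9 (right) → 1 crossing.
Basin: no edge straddles that height → 0 crossings.
Hollow: 2–3 at easting≈594473.3 (right), 3–4 at easting≈595989.4 (right) → 2 crossings.
Larch: no edge straddles that height → 0 crossings.
Only Terrace has an odd count, so the point is inside Terrace.

Terrace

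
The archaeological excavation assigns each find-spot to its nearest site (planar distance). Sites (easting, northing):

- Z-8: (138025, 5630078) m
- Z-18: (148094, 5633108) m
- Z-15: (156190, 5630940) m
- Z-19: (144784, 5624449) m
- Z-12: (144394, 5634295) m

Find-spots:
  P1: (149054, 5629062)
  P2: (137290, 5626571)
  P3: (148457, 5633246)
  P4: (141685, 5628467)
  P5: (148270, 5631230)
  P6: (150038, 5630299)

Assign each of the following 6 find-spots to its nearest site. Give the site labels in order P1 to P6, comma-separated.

Z-18, Z-8, Z-18, Z-8, Z-18, Z-18

P1 → Z-18 (d²=17291716.00)
P2 → Z-8 (d²=12839274.00)
P3 → Z-18 (d²=150813.00)
P4 → Z-8 (d²=15990921.00)
P5 → Z-18 (d²=3557860.00)
P6 → Z-18 (d²=11669617.00)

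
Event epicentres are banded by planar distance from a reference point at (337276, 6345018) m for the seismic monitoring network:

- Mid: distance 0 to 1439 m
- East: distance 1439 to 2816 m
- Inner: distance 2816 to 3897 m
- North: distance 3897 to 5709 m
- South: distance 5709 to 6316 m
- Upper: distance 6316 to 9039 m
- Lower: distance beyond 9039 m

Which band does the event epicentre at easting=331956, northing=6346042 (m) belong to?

North

Distance = √((331956−337276)² + (6346042−6345018)²) = √(28302400.000 + 1048576.000) = 5417.654 m.
3897 ≤ 5417.654 < 5709 → North.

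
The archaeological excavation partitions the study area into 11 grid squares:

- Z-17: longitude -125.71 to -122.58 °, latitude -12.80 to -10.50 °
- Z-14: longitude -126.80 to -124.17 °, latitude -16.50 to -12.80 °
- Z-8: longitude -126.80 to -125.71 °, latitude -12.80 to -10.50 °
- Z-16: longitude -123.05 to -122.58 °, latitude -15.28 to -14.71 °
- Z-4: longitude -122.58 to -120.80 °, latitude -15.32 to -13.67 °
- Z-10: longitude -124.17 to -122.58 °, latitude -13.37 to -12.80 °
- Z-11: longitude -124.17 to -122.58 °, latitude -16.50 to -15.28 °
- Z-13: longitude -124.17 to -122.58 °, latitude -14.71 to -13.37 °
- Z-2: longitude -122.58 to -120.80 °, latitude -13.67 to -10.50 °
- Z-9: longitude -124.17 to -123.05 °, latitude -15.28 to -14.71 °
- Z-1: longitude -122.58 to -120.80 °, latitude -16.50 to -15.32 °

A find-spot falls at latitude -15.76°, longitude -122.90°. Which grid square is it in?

Z-11

The point has longitude = -122.90 and latitude = -15.76.
Only Z-11 satisfies -124.17 ≤ longitude ≤ -122.58 and -16.50 ≤ latitude ≤ -15.28.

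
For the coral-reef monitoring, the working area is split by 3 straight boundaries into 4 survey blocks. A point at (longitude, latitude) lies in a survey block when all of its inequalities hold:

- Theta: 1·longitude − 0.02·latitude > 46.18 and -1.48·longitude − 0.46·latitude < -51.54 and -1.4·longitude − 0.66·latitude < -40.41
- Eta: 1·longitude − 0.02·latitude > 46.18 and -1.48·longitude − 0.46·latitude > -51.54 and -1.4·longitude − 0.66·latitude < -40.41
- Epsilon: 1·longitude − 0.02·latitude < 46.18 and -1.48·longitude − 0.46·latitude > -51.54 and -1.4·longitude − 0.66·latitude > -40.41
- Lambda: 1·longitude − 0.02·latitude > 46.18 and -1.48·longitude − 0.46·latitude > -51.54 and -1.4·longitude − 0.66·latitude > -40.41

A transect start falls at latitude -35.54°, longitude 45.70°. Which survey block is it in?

1·45.70 − 0.02·-35.54 = 46.411, which is > 46.18
-1.48·45.70 − 0.46·-35.54 = -51.288, which is > -51.54
-1.4·45.70 − 0.66·-35.54 = -40.524, which is < -40.41
This sign pattern matches Eta.

Eta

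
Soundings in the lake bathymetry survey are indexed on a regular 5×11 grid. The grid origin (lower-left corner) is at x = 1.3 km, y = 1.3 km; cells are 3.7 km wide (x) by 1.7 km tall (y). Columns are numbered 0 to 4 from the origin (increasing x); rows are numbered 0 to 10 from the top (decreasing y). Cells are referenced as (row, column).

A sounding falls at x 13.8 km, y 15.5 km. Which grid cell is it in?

Column index: ⌊(13.8 − 1.3) / 3.7⌋ = ⌊3.378⌋ = 3
Row offset from origin: ⌊(15.5 − 1.3) / 1.7⌋ = ⌊8.353⌋ = 8 → row 2 (counted from top)

(2, 3)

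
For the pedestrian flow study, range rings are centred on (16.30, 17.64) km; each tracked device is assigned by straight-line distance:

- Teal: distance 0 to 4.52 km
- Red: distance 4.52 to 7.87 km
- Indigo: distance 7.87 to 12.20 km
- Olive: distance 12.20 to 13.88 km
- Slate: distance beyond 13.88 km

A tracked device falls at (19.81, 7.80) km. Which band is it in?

Indigo

Distance = √((19.81−16.30)² + (7.80−17.64)²) = √(12.320 + 96.826) = 10.447 km.
7.87 ≤ 10.447 < 12.20 → Indigo.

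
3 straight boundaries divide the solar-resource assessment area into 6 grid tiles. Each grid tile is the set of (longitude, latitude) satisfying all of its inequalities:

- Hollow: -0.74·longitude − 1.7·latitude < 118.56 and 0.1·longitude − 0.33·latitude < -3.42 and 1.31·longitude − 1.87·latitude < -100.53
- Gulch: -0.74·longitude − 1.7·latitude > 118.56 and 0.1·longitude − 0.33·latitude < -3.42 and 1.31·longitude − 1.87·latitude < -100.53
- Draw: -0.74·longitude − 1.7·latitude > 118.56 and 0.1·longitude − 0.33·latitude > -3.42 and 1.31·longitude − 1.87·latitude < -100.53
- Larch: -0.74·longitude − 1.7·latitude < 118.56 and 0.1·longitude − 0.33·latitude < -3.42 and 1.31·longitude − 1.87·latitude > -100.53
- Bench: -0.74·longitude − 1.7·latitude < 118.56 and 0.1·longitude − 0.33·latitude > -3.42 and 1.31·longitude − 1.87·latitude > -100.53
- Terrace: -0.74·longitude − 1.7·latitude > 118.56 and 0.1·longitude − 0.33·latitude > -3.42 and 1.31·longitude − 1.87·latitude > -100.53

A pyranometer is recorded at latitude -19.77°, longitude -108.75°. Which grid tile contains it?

Hollow

-0.74·-108.75 − 1.7·-19.77 = 114.084, which is < 118.56
0.1·-108.75 − 0.33·-19.77 = -4.351, which is < -3.42
1.31·-108.75 − 1.87·-19.77 = -105.493, which is < -100.53
This sign pattern matches Hollow.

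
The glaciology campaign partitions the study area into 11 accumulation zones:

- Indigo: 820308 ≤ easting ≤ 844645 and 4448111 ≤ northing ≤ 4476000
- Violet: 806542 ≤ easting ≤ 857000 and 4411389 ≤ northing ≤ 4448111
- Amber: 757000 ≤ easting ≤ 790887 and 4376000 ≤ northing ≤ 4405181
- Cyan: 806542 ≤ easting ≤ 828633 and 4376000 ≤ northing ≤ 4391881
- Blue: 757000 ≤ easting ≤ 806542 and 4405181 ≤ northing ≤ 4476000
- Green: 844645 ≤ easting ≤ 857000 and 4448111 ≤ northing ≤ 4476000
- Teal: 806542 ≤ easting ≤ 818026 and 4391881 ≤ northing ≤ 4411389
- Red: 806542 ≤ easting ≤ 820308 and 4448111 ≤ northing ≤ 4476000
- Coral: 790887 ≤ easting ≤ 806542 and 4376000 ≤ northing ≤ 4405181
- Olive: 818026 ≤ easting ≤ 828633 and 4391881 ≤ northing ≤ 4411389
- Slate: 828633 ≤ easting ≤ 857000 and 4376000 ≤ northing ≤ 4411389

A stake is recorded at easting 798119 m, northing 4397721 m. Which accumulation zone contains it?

Coral

The point has easting = 798119 and northing = 4397721.
Only Coral satisfies 790887 ≤ easting ≤ 806542 and 4376000 ≤ northing ≤ 4405181.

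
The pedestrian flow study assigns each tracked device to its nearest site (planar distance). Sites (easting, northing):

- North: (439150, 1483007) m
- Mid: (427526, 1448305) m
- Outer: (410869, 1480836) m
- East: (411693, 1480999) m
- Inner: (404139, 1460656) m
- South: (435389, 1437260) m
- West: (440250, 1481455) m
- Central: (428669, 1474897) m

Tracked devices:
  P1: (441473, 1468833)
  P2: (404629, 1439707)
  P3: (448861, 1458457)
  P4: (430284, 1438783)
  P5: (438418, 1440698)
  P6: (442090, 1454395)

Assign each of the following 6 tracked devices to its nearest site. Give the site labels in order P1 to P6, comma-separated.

West, Inner, Mid, South, South, Mid

P1 → West (d²=160810613.00)
P2 → Inner (d²=439100701.00)
P3 → Mid (d²=558245329.00)
P4 → South (d²=28380554.00)
P5 → South (d²=20994685.00)
P6 → Mid (d²=249198196.00)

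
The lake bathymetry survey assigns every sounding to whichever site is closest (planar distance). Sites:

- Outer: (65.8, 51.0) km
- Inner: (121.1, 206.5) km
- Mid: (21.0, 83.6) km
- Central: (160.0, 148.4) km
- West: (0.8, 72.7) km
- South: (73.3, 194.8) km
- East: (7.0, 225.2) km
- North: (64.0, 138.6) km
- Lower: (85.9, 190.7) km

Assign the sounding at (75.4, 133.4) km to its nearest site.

North

Squared distances to each site:
Outer: 6881.920; Inner: 7432.100; Mid: 5439.400; Central: 7382.160; West: 9249.650; South: 3774.370; East: 13105.800; North: 157.000; Lower: 3393.540.
Minimum at North.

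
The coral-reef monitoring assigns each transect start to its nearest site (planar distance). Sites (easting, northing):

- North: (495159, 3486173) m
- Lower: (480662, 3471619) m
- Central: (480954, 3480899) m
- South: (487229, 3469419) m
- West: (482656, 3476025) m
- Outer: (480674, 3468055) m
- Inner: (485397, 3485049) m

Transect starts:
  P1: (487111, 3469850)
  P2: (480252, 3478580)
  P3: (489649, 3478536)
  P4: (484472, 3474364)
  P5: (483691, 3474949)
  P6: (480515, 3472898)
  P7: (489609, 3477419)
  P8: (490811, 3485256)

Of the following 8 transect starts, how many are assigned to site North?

1

P1 → South
P2 → Central
P3 → West
P4 → West
P5 → West
P6 → Lower
P7 → West
P8 → North
1 of the 8 goes to North.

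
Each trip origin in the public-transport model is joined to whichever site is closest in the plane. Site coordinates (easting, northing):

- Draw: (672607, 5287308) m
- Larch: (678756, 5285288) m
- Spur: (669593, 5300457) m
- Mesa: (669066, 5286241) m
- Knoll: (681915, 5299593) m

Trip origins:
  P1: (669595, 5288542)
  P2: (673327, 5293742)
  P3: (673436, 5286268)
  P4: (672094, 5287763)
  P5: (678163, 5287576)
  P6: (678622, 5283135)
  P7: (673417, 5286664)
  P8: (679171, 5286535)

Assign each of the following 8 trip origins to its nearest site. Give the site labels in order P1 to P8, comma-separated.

Mesa, Draw, Draw, Draw, Larch, Larch, Draw, Larch

P1 → Mesa (d²=5574442.00)
P2 → Draw (d²=41914756.00)
P3 → Draw (d²=1768841.00)
P4 → Draw (d²=470194.00)
P5 → Larch (d²=5586593.00)
P6 → Larch (d²=4653365.00)
P7 → Draw (d²=1070836.00)
P8 → Larch (d²=1727234.00)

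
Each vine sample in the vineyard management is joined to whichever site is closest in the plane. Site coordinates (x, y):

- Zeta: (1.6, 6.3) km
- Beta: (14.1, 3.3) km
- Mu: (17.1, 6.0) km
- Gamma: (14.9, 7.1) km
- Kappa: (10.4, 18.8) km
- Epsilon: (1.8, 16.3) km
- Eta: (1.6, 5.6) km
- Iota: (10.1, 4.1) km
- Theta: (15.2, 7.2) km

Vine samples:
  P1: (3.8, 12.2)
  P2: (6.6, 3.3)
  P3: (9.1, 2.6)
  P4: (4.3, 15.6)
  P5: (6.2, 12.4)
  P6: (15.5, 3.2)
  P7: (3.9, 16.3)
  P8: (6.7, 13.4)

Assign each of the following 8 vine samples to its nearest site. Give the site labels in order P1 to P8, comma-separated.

P1 → Epsilon (d²=20.81)
P2 → Iota (d²=12.89)
P3 → Iota (d²=3.25)
P4 → Epsilon (d²=6.74)
P5 → Epsilon (d²=34.57)
P6 → Beta (d²=1.97)
P7 → Epsilon (d²=4.41)
P8 → Epsilon (d²=32.42)

Epsilon, Iota, Iota, Epsilon, Epsilon, Beta, Epsilon, Epsilon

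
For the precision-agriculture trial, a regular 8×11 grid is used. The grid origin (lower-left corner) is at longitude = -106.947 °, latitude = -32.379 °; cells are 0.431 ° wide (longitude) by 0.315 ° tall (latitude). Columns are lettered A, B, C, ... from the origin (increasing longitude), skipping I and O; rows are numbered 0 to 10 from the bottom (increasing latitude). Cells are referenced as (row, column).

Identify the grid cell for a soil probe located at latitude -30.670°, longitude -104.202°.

(5, G)

Column index: ⌊(-104.202 − -106.947) / 0.431⌋ = ⌊6.369⌋ = 6 → column G
Row offset from origin: ⌊(-30.670 − -32.379) / 0.315⌋ = ⌊5.425⌋ = 5 → row 5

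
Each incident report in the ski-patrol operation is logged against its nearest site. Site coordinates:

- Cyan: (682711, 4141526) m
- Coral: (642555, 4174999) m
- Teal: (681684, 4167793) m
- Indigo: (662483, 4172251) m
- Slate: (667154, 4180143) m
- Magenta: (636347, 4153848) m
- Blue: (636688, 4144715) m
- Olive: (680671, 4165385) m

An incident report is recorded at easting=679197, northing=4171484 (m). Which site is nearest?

Squared distances to each site:
Cyan: 909829960.000; Coral: 1354991389.000; Teal: 19808650.000; Indigo: 279946085.000; Slate: 220012130.000; Magenta: 2147150996.000; Blue: 2523594442.000; Olive: 39370477.000.
Minimum at Teal.

Teal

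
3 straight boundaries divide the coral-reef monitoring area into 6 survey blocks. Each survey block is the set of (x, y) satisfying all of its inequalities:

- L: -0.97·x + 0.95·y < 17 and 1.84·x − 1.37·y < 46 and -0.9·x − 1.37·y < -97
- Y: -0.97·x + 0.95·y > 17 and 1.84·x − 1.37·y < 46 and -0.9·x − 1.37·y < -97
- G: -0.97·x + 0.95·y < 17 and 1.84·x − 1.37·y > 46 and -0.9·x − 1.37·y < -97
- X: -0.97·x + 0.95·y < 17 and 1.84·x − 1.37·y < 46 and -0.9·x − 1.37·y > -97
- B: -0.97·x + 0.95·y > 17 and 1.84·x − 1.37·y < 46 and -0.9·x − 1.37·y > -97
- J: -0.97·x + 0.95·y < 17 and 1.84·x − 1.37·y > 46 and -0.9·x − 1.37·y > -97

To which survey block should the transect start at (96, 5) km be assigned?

-0.97·96 + 0.95·5 = -88.370, which is < 17
1.84·96 − 1.37·5 = 169.790, which is > 46
-0.9·96 − 1.37·5 = -93.250, which is > -97
This sign pattern matches J.

J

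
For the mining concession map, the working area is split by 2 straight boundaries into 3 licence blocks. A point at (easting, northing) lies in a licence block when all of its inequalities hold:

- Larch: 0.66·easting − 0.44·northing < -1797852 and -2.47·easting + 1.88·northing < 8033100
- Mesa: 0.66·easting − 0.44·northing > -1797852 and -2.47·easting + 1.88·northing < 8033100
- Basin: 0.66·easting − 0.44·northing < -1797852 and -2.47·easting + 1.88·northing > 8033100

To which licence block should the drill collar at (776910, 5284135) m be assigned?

Larch

0.66·776910 − 0.44·5284135 = -1812258.800, which is < -1797852
-2.47·776910 + 1.88·5284135 = 8015206.100, which is < 8033100
This sign pattern matches Larch.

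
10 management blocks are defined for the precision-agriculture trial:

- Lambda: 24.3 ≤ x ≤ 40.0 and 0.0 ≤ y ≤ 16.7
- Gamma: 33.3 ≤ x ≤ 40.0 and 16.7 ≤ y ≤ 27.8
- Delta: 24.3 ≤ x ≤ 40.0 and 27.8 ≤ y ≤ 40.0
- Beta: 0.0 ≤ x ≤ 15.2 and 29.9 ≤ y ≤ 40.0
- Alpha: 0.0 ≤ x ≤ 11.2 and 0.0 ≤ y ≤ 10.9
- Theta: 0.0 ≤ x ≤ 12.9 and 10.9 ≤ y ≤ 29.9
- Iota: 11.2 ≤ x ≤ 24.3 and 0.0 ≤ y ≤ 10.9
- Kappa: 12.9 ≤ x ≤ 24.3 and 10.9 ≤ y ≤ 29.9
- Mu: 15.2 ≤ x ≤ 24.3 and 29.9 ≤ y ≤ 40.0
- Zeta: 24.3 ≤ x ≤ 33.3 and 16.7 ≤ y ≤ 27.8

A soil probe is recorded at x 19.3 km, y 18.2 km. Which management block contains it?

The point has x = 19.3 and y = 18.2.
Only Kappa satisfies 12.9 ≤ x ≤ 24.3 and 10.9 ≤ y ≤ 29.9.

Kappa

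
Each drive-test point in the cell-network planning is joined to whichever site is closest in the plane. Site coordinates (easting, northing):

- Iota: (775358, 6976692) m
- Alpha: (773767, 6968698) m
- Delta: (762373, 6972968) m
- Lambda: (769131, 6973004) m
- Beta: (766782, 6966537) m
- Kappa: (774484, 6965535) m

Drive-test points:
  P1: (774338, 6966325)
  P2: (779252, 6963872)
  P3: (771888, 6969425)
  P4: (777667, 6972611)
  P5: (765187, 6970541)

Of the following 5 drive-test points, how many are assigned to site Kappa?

2

P1 → Kappa
P2 → Kappa
P3 → Alpha
P4 → Iota
P5 → Delta
2 of the 5 go to Kappa.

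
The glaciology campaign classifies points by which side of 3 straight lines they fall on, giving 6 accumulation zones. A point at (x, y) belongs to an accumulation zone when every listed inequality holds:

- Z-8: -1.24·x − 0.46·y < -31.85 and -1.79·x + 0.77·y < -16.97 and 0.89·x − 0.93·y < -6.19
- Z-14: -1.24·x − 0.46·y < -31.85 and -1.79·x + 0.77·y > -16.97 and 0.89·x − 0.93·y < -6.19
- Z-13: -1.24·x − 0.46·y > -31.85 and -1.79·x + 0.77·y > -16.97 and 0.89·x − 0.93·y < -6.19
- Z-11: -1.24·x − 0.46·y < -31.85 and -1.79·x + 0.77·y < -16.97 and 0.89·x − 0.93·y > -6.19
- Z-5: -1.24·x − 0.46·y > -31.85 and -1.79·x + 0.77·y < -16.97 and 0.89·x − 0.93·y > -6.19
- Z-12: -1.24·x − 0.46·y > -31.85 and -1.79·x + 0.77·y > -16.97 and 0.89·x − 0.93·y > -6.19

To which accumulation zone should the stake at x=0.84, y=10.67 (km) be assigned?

Z-13

-1.24·0.84 − 0.46·10.67 = -5.950, which is > -31.85
-1.79·0.84 + 0.77·10.67 = 6.712, which is > -16.97
0.89·0.84 − 0.93·10.67 = -9.175, which is < -6.19
This sign pattern matches Z-13.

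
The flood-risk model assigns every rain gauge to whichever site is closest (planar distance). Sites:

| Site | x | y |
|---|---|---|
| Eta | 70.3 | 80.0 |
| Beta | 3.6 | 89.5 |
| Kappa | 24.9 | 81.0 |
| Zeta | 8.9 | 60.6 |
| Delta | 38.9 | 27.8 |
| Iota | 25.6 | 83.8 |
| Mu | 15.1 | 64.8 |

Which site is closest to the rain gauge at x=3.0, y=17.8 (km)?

Squared distances to each site:
Eta: 8398.130; Beta: 5141.250; Kappa: 4473.850; Zeta: 1866.650; Delta: 1388.810; Iota: 4866.760; Mu: 2355.410.
Minimum at Delta.

Delta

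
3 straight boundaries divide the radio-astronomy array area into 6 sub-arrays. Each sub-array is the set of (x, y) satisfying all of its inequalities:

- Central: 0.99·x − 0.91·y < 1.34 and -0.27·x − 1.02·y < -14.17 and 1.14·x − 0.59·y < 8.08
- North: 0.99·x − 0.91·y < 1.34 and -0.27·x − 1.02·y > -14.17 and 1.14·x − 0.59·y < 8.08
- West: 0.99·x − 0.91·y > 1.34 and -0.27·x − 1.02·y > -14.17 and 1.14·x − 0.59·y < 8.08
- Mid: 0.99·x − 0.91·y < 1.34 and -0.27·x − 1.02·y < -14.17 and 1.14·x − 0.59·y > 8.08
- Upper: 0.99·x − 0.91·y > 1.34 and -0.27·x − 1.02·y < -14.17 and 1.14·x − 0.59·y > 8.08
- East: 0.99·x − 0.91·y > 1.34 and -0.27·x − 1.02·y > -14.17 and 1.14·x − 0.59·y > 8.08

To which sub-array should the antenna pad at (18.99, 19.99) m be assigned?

0.99·18.99 − 0.91·19.99 = 0.609, which is < 1.34
-0.27·18.99 − 1.02·19.99 = -25.517, which is < -14.17
1.14·18.99 − 0.59·19.99 = 9.854, which is > 8.08
This sign pattern matches Mid.

Mid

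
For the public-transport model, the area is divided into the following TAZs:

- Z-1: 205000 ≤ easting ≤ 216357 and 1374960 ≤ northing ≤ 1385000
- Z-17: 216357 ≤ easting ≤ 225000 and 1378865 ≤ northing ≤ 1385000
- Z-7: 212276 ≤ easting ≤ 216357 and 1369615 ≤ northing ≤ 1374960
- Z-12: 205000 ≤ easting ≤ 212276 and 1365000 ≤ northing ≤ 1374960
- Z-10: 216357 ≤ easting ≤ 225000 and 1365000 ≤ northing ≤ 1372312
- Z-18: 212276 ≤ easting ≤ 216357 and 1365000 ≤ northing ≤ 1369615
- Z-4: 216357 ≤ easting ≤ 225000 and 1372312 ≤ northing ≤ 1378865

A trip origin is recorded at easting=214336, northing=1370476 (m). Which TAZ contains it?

Z-7

The point has easting = 214336 and northing = 1370476.
Only Z-7 satisfies 212276 ≤ easting ≤ 216357 and 1369615 ≤ northing ≤ 1374960.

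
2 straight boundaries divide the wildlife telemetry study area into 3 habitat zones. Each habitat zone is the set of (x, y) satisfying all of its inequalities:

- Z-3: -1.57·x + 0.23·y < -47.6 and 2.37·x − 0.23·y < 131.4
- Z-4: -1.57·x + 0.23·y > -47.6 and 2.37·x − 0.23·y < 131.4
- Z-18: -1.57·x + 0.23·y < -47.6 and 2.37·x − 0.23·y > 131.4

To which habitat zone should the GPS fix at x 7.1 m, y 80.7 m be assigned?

-1.57·7.1 + 0.23·80.7 = 7.414, which is > -47.6
2.37·7.1 − 0.23·80.7 = -1.734, which is < 131.4
This sign pattern matches Z-4.

Z-4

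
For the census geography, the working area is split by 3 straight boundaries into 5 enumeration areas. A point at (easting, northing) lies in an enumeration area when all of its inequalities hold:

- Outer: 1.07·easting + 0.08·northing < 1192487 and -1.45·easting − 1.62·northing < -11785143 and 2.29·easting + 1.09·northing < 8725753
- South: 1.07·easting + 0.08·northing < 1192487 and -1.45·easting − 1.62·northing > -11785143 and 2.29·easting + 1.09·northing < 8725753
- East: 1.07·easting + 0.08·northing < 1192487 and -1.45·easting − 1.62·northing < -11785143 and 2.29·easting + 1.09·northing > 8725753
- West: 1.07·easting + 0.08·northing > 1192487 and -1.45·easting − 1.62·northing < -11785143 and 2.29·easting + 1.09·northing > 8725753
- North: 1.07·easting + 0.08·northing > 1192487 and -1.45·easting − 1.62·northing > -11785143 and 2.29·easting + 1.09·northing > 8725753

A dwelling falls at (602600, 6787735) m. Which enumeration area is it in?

1.07·602600 + 0.08·6787735 = 1187800.800, which is < 1192487
-1.45·602600 − 1.62·6787735 = -11869900.700, which is < -11785143
2.29·602600 + 1.09·6787735 = 8778585.150, which is > 8725753
This sign pattern matches East.

East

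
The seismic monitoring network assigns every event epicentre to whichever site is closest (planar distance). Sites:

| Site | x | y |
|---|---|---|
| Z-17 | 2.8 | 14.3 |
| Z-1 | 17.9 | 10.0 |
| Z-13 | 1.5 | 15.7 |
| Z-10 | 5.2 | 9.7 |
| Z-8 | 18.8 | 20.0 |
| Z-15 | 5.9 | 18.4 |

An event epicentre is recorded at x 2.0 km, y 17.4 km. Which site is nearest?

Squared distances to each site:
Z-17: 10.250; Z-1: 307.570; Z-13: 3.140; Z-10: 69.530; Z-8: 289.000; Z-15: 16.210.
Minimum at Z-13.

Z-13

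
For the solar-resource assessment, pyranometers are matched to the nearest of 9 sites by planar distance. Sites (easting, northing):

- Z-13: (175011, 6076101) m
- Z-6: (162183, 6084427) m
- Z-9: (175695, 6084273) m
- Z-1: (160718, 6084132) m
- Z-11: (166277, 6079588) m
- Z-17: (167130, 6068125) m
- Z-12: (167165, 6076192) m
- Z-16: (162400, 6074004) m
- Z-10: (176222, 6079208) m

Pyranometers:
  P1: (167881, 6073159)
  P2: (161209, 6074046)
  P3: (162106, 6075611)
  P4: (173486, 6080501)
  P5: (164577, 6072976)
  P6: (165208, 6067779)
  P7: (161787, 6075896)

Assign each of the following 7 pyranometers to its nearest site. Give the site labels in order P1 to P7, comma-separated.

P1 → Z-12 (d²=9711745.00)
P2 → Z-16 (d²=1420245.00)
P3 → Z-16 (d²=2668885.00)
P4 → Z-10 (d²=9157545.00)
P5 → Z-16 (d²=5796113.00)
P6 → Z-17 (d²=3813800.00)
P7 → Z-16 (d²=3955433.00)

Z-12, Z-16, Z-16, Z-10, Z-16, Z-17, Z-16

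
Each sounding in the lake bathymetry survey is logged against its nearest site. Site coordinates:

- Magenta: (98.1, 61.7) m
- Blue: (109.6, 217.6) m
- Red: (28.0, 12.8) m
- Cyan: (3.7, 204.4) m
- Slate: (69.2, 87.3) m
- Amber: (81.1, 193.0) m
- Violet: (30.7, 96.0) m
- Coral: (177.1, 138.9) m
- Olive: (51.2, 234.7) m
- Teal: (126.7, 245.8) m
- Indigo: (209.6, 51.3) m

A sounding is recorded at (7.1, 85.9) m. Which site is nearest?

Violet

Squared distances to each site:
Magenta: 8866.640; Blue: 27851.140; Red: 5780.420; Cyan: 14053.810; Slate: 3858.370; Amber: 16946.410; Violet: 658.970; Coral: 31709.000; Olive: 24086.250; Teal: 39872.170; Indigo: 42203.410.
Minimum at Violet.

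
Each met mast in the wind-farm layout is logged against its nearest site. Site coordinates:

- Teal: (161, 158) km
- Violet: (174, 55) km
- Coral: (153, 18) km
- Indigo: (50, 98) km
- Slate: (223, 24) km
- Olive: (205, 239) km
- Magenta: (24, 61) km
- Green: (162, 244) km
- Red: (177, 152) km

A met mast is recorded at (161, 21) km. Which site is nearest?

Coral

Squared distances to each site:
Teal: 18769.000; Violet: 1325.000; Coral: 73.000; Indigo: 18250.000; Slate: 3853.000; Olive: 49460.000; Magenta: 20369.000; Green: 49730.000; Red: 17417.000.
Minimum at Coral.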